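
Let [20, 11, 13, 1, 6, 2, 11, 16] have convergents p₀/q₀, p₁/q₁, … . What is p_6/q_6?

Using pₖ = aₖpₖ₋₁ + pₖ₋₂, qₖ = aₖqₖ₋₁ + qₖ₋₂ (with p₋₁=1, p₋₂=0, q₋₁=0, q₋₂=1):
  k=0: a=20, p=20, q=1
  k=1: a=11, p=221, q=11
  k=2: a=13, p=2893, q=144
  k=3: a=1, p=3114, q=155
  k=4: a=6, p=21577, q=1074
  k=5: a=2, p=46268, q=2303
  k=6: a=11, p=530525, q=26407

530525/26407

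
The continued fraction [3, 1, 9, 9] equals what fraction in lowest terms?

355/91

Fold from the inside: start with 9/1.
  9 + 1/9 = 82/9
  1 + 9/82 = 91/82
  3 + 82/91 = 355/91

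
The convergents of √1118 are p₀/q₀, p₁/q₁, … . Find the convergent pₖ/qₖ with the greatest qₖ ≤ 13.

234/7

√1118 = [33; 2, 3, 2, 3, 2, 66, …] (period length 6).
Convergents:
  p_0/q_0 = 33/1
  p_1/q_1 = 67/2
  p_2/q_2 = 234/7
  p_3/q_3 = 535/16
q_2 = 7 ≤ 13 < 16 = q_3, so the answer is 234/7.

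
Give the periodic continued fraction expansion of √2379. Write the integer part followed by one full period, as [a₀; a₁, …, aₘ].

[48; 1, 3, 2, 3, 1, 96]

a₀ = ⌊√2379⌋ = 48.
With m₀=0, d₀=1 and mₖ₊₁ = dₖaₖ − mₖ, dₖ₊₁ = (n − mₖ₊₁²)/dₖ, aₖ₊₁ = ⌊(a₀+mₖ₊₁)/dₖ₊₁⌋:
  k=1: m=48, d=75, a=1
  k=2: m=27, d=22, a=3
  k=3: m=39, d=39, a=2
  k=4: m=39, d=22, a=3
  k=5: m=27, d=75, a=1
  k=6: m=48, d=1, a=96
d=1 and a=2a₀=96 at k=6, so the next step gives (m, d) = (48, 75) again — its k=1 value — and the period has length 6.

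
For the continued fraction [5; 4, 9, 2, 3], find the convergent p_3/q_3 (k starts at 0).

Using pₖ = aₖpₖ₋₁ + pₖ₋₂, qₖ = aₖqₖ₋₁ + qₖ₋₂ (with p₋₁=1, p₋₂=0, q₋₁=0, q₋₂=1):
  k=0: a=5, p=5, q=1
  k=1: a=4, p=21, q=4
  k=2: a=9, p=194, q=37
  k=3: a=2, p=409, q=78

409/78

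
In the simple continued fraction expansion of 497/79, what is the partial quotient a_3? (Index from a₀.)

497 = 6·79 + 23   →  a_0 = 6
79 = 3·23 + 10   →  a_1 = 3
23 = 2·10 + 3   →  a_2 = 2
10 = 3·3 + 1   →  a_3 = 3

3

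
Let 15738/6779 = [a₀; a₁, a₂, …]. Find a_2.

9

15738 = 2·6779 + 2180   →  a_0 = 2
6779 = 3·2180 + 239   →  a_1 = 3
2180 = 9·239 + 29   →  a_2 = 9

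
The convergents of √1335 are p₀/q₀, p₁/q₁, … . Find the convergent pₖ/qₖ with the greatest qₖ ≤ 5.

√1335 = [36; 1, 1, 6, 7, 6, 1, 1, 72, …] (period length 8).
Convergents:
  p_0/q_0 = 36/1
  p_1/q_1 = 37/1
  p_2/q_2 = 73/2
  p_3/q_3 = 475/13
q_2 = 2 ≤ 5 < 13 = q_3, so the answer is 73/2.

73/2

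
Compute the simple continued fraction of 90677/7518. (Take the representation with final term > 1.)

[12; 16, 3, 4, 17, 2]

90677 = 12·7518 + 461
7518 = 16·461 + 142
461 = 3·142 + 35
142 = 4·35 + 2
35 = 17·2 + 1
2 = 2·1 + 0  (stop)
So 90677/7518 = [12; 16, 3, 4, 17, 2].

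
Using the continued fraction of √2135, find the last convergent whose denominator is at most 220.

√2135 = [46; 4, 1, 5, 1, 4, 92, …] (period length 6).
Convergents:
  p_0/q_0 = 46/1
  p_1/q_1 = 185/4
  p_2/q_2 = 231/5
  p_3/q_3 = 1340/29
  p_4/q_4 = 1571/34
  p_5/q_5 = 7624/165
  p_6/q_6 = 702979/15214
q_5 = 165 ≤ 220 < 15214 = q_6, so the answer is 7624/165.

7624/165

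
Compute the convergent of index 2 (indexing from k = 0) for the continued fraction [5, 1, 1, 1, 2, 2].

Using pₖ = aₖpₖ₋₁ + pₖ₋₂, qₖ = aₖqₖ₋₁ + qₖ₋₂ (with p₋₁=1, p₋₂=0, q₋₁=0, q₋₂=1):
  k=0: a=5, p=5, q=1
  k=1: a=1, p=6, q=1
  k=2: a=1, p=11, q=2

11/2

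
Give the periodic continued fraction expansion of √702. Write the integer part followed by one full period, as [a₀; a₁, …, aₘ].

[26; 2, 52]

a₀ = ⌊√702⌋ = 26.
With m₀=0, d₀=1 and mₖ₊₁ = dₖaₖ − mₖ, dₖ₊₁ = (n − mₖ₊₁²)/dₖ, aₖ₊₁ = ⌊(a₀+mₖ₊₁)/dₖ₊₁⌋:
  k=1: m=26, d=26, a=2
  k=2: m=26, d=1, a=52
d=1 and a=2a₀=52 at k=2, so the next step gives (m, d) = (26, 26) again — its k=1 value — and the period has length 2.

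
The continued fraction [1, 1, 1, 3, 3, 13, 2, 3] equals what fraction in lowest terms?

Fold from the inside: start with 3/1.
  2 + 1/3 = 7/3
  13 + 3/7 = 94/7
  3 + 7/94 = 289/94
  3 + 94/289 = 961/289
  1 + 289/961 = 1250/961
  1 + 961/1250 = 2211/1250
  1 + 1250/2211 = 3461/2211

3461/2211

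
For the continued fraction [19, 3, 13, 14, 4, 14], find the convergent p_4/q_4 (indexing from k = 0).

Using pₖ = aₖpₖ₋₁ + pₖ₋₂, qₖ = aₖqₖ₋₁ + qₖ₋₂ (with p₋₁=1, p₋₂=0, q₋₁=0, q₋₂=1):
  k=0: a=19, p=19, q=1
  k=1: a=3, p=58, q=3
  k=2: a=13, p=773, q=40
  k=3: a=14, p=10880, q=563
  k=4: a=4, p=44293, q=2292

44293/2292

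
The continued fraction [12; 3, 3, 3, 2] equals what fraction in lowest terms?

935/76

Fold from the inside: start with 2/1.
  3 + 1/2 = 7/2
  3 + 2/7 = 23/7
  3 + 7/23 = 76/23
  12 + 23/76 = 935/76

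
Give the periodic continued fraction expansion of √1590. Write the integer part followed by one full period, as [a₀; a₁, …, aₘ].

a₀ = ⌊√1590⌋ = 39.

[39; 1, 6, 1, 78]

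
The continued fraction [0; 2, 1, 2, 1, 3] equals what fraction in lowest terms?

Using pₖ = aₖpₖ₋₁ + pₖ₋₂ and qₖ = aₖqₖ₋₁ + qₖ₋₂:
  k=0: a=0, p=0, q=1
  k=1: a=2, p=1, q=2
  k=2: a=1, p=1, q=3
  k=3: a=2, p=3, q=8
  k=4: a=1, p=4, q=11
  k=5: a=3, p=15, q=41

15/41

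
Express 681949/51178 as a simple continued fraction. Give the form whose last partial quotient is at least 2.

681949 = 13×51178 + 16635
51178 = 3×16635 + 1273
16635 = 13×1273 + 86
1273 = 14×86 + 69
86 = 1×69 + 17
69 = 4×17 + 1
17 = 17×1 + 0  (stop)
So 681949/51178 = [13; 3, 13, 14, 1, 4, 17].

[13; 3, 13, 14, 1, 4, 17]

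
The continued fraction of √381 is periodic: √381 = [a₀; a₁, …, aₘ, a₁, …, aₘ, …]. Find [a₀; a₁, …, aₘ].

[19; 1, 1, 12, 1, 1, 38]

a₀ = ⌊√381⌋ = 19.
With m₀=0, d₀=1 and mₖ₊₁ = dₖaₖ − mₖ, dₖ₊₁ = (n − mₖ₊₁²)/dₖ, aₖ₊₁ = ⌊(a₀+mₖ₊₁)/dₖ₊₁⌋:
  k=1: m=19, d=20, a=1
  k=2: m=1, d=19, a=1
  k=3: m=18, d=3, a=12
  k=4: m=18, d=19, a=1
  k=5: m=1, d=20, a=1
  k=6: m=19, d=1, a=38
d=1 and a=2a₀=38 at k=6, so the next step gives (m, d) = (19, 20) again — its k=1 value — and the period has length 6.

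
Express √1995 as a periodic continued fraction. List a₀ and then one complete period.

[44; 1, 1, 1, 88]

a₀ = ⌊√1995⌋ = 44.
With m₀=0, d₀=1 and mₖ₊₁ = dₖaₖ − mₖ, dₖ₊₁ = (n − mₖ₊₁²)/dₖ, aₖ₊₁ = ⌊(a₀+mₖ₊₁)/dₖ₊₁⌋:
  k=1: m=44, d=59, a=1
  k=2: m=15, d=30, a=1
  k=3: m=15, d=59, a=1
  k=4: m=44, d=1, a=88
d=1 and a=2a₀=88 at k=4, so the next step gives (m, d) = (44, 59) again — its k=1 value — and the period has length 4.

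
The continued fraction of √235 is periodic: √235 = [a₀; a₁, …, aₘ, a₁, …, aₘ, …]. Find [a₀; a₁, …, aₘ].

a₀ = ⌊√235⌋ = 15.
With m₀=0, d₀=1 and mₖ₊₁ = dₖaₖ − mₖ, dₖ₊₁ = (n − mₖ₊₁²)/dₖ, aₖ₊₁ = ⌊(a₀+mₖ₊₁)/dₖ₊₁⌋:
  k=1: m=15, d=10, a=3
  k=2: m=15, d=1, a=30
d=1 and a=2a₀=30 at k=2, so the next step gives (m, d) = (15, 10) again — its k=1 value — and the period has length 2.

[15; 3, 30]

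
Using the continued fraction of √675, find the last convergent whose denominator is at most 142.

√675 = [25; 1, 50, …] (period length 2).
Convergents:
  p_0/q_0 = 25/1
  p_1/q_1 = 26/1
  p_2/q_2 = 1325/51
  p_3/q_3 = 1351/52
  p_4/q_4 = 68875/2651
q_3 = 52 ≤ 142 < 2651 = q_4, so the answer is 1351/52.

1351/52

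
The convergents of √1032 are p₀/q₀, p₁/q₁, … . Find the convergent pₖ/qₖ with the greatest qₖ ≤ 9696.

√1032 = [32; 8, 64, …] (period length 2).
Convergents:
  p_0/q_0 = 32/1
  p_1/q_1 = 257/8
  p_2/q_2 = 16480/513
  p_3/q_3 = 132097/4112
  p_4/q_4 = 8470688/263681
q_3 = 4112 ≤ 9696 < 263681 = q_4, so the answer is 132097/4112.

132097/4112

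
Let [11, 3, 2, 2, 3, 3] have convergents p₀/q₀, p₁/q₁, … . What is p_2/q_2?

79/7

Using pₖ = aₖpₖ₋₁ + pₖ₋₂, qₖ = aₖqₖ₋₁ + qₖ₋₂ (with p₋₁=1, p₋₂=0, q₋₁=0, q₋₂=1):
  k=0: a=11, p=11, q=1
  k=1: a=3, p=34, q=3
  k=2: a=2, p=79, q=7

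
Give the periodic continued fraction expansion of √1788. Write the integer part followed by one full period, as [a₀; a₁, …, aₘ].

[42; 3, 1, 1, 20, 1, 1, 3, 84]

a₀ = ⌊√1788⌋ = 42.
With m₀=0, d₀=1 and mₖ₊₁ = dₖaₖ − mₖ, dₖ₊₁ = (n − mₖ₊₁²)/dₖ, aₖ₊₁ = ⌊(a₀+mₖ₊₁)/dₖ₊₁⌋:
  k=1: m=42, d=24, a=3
  k=2: m=30, d=37, a=1
  k=3: m=7, d=47, a=1
  k=4: m=40, d=4, a=20
  k=5: m=40, d=47, a=1
  k=6: m=7, d=37, a=1
  k=7: m=30, d=24, a=3
  k=8: m=42, d=1, a=84
d=1 and a=2a₀=84 at k=8, so the next step gives (m, d) = (42, 24) again — its k=1 value — and the period has length 8.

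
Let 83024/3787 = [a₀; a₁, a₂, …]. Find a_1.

83024 = 21·3787 + 3497   →  a_0 = 21
3787 = 1·3497 + 290   →  a_1 = 1

1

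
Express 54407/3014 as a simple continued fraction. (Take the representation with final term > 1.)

[18; 19, 2, 4, 17]

54407 = 18·3014 + 155
3014 = 19·155 + 69
155 = 2·69 + 17
69 = 4·17 + 1
17 = 17·1 + 0  (stop)
So 54407/3014 = [18; 19, 2, 4, 17].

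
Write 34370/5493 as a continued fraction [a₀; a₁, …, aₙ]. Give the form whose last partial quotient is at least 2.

34370 = 6·5493 + 1412
5493 = 3·1412 + 1257
1412 = 1·1257 + 155
1257 = 8·155 + 17
155 = 9·17 + 2
17 = 8·2 + 1
2 = 2·1 + 0  (stop)
So 34370/5493 = [6; 3, 1, 8, 9, 8, 2].

[6; 3, 1, 8, 9, 8, 2]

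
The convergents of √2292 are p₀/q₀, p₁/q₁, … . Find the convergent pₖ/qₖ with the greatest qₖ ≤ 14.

383/8

√2292 = [47; 1, 6, 1, 94, …] (period length 4).
Convergents:
  p_0/q_0 = 47/1
  p_1/q_1 = 48/1
  p_2/q_2 = 335/7
  p_3/q_3 = 383/8
  p_4/q_4 = 36337/759
q_3 = 8 ≤ 14 < 759 = q_4, so the answer is 383/8.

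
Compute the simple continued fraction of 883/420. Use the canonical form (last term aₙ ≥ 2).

[2; 9, 1, 3, 3, 3]

883 = 2*420 + 43
420 = 9*43 + 33
43 = 1*33 + 10
33 = 3*10 + 3
10 = 3*3 + 1
3 = 3*1 + 0  (stop)
So 883/420 = [2; 9, 1, 3, 3, 3].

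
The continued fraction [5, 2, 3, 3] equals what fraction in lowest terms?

Fold from the inside: start with 3/1.
  3 + 1/3 = 10/3
  2 + 3/10 = 23/10
  5 + 10/23 = 125/23

125/23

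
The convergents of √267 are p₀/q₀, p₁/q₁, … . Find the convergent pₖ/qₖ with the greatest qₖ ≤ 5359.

77681/4754

√267 = [16; 2, 1, 15, 1, 2, 32, …] (period length 6).
Convergents:
  p_0/q_0 = 16/1
  p_1/q_1 = 33/2
  p_2/q_2 = 49/3
  p_3/q_3 = 768/47
  p_4/q_4 = 817/50
  p_5/q_5 = 2402/147
  p_6/q_6 = 77681/4754
  p_7/q_7 = 157764/9655
q_6 = 4754 ≤ 5359 < 9655 = q_7, so the answer is 77681/4754.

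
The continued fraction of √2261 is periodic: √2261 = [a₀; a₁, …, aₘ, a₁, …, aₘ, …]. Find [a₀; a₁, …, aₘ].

[47; 1, 1, 4, 1, 1, 94]

a₀ = ⌊√2261⌋ = 47.
With m₀=0, d₀=1 and mₖ₊₁ = dₖaₖ − mₖ, dₖ₊₁ = (n − mₖ₊₁²)/dₖ, aₖ₊₁ = ⌊(a₀+mₖ₊₁)/dₖ₊₁⌋:
  k=1: m=47, d=52, a=1
  k=2: m=5, d=43, a=1
  k=3: m=38, d=19, a=4
  k=4: m=38, d=43, a=1
  k=5: m=5, d=52, a=1
  k=6: m=47, d=1, a=94
d=1 and a=2a₀=94 at k=6, so the next step gives (m, d) = (47, 52) again — its k=1 value — and the period has length 6.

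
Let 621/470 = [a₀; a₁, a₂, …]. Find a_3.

1

621 = 1·470 + 151   →  a_0 = 1
470 = 3·151 + 17   →  a_1 = 3
151 = 8·17 + 15   →  a_2 = 8
17 = 1·15 + 2   →  a_3 = 1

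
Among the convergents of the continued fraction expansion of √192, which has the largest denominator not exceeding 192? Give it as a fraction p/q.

√192 = [13; 1, 5, 1, 26, …] (period length 4).
Convergents:
  p_0/q_0 = 13/1
  p_1/q_1 = 14/1
  p_2/q_2 = 83/6
  p_3/q_3 = 97/7
  p_4/q_4 = 2605/188
  p_5/q_5 = 2702/195
q_4 = 188 ≤ 192 < 195 = q_5, so the answer is 2605/188.

2605/188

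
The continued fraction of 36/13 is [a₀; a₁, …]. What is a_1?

36 = 2·13 + 10   →  a_0 = 2
13 = 1·10 + 3   →  a_1 = 1

1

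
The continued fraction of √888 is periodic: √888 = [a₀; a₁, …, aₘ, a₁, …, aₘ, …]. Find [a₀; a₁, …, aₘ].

[29; 1, 3, 1, 58]

a₀ = ⌊√888⌋ = 29.
With m₀=0, d₀=1 and mₖ₊₁ = dₖaₖ − mₖ, dₖ₊₁ = (n − mₖ₊₁²)/dₖ, aₖ₊₁ = ⌊(a₀+mₖ₊₁)/dₖ₊₁⌋:
  k=1: m=29, d=47, a=1
  k=2: m=18, d=12, a=3
  k=3: m=18, d=47, a=1
  k=4: m=29, d=1, a=58
d=1 and a=2a₀=58 at k=4, so the next step gives (m, d) = (29, 47) again — its k=1 value — and the period has length 4.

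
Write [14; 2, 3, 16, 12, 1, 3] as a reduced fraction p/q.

Fold from the inside: start with 3/1.
  1 + 1/3 = 4/3
  12 + 3/4 = 51/4
  16 + 4/51 = 820/51
  3 + 51/820 = 2511/820
  2 + 820/2511 = 5842/2511
  14 + 2511/5842 = 84299/5842

84299/5842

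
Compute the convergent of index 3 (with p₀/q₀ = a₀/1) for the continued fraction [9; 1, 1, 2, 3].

48/5

Using pₖ = aₖpₖ₋₁ + pₖ₋₂, qₖ = aₖqₖ₋₁ + qₖ₋₂ (with p₋₁=1, p₋₂=0, q₋₁=0, q₋₂=1):
  k=0: a=9, p=9, q=1
  k=1: a=1, p=10, q=1
  k=2: a=1, p=19, q=2
  k=3: a=2, p=48, q=5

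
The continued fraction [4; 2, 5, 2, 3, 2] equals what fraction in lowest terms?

Using pₖ = aₖpₖ₋₁ + pₖ₋₂ and qₖ = aₖqₖ₋₁ + qₖ₋₂:
  k=0: a=4, p=4, q=1
  k=1: a=2, p=9, q=2
  k=2: a=5, p=49, q=11
  k=3: a=2, p=107, q=24
  k=4: a=3, p=370, q=83
  k=5: a=2, p=847, q=190

847/190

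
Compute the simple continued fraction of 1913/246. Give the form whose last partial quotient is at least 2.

[7; 1, 3, 2, 8, 1, 2]

1913 = 7*246 + 191
246 = 1*191 + 55
191 = 3*55 + 26
55 = 2*26 + 3
26 = 8*3 + 2
3 = 1*2 + 1
2 = 2*1 + 0  (stop)
So 1913/246 = [7; 1, 3, 2, 8, 1, 2].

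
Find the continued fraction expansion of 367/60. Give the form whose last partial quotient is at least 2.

367 = 6·60 + 7
60 = 8·7 + 4
7 = 1·4 + 3
4 = 1·3 + 1
3 = 3·1 + 0  (stop)
So 367/60 = [6; 8, 1, 1, 3].

[6; 8, 1, 1, 3]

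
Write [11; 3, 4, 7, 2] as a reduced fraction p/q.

Fold from the inside: start with 2/1.
  7 + 1/2 = 15/2
  4 + 2/15 = 62/15
  3 + 15/62 = 201/62
  11 + 62/201 = 2273/201

2273/201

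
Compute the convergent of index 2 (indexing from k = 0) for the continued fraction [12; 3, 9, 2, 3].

Using pₖ = aₖpₖ₋₁ + pₖ₋₂, qₖ = aₖqₖ₋₁ + qₖ₋₂ (with p₋₁=1, p₋₂=0, q₋₁=0, q₋₂=1):
  k=0: a=12, p=12, q=1
  k=1: a=3, p=37, q=3
  k=2: a=9, p=345, q=28

345/28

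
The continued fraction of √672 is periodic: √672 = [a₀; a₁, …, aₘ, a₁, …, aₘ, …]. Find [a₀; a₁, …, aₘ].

[25; 1, 11, 1, 50]

a₀ = ⌊√672⌋ = 25.
With m₀=0, d₀=1 and mₖ₊₁ = dₖaₖ − mₖ, dₖ₊₁ = (n − mₖ₊₁²)/dₖ, aₖ₊₁ = ⌊(a₀+mₖ₊₁)/dₖ₊₁⌋:
  k=1: m=25, d=47, a=1
  k=2: m=22, d=4, a=11
  k=3: m=22, d=47, a=1
  k=4: m=25, d=1, a=50
d=1 and a=2a₀=50 at k=4, so the next step gives (m, d) = (25, 47) again — its k=1 value — and the period has length 4.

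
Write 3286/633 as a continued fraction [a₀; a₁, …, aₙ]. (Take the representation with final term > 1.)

[5; 5, 4, 3, 9]

3286 = 5·633 + 121
633 = 5·121 + 28
121 = 4·28 + 9
28 = 3·9 + 1
9 = 9·1 + 0  (stop)
So 3286/633 = [5; 5, 4, 3, 9].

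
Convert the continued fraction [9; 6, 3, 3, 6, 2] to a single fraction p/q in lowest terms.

7849/857

Using pₖ = aₖpₖ₋₁ + pₖ₋₂ and qₖ = aₖqₖ₋₁ + qₖ₋₂:
  k=0: a=9, p=9, q=1
  k=1: a=6, p=55, q=6
  k=2: a=3, p=174, q=19
  k=3: a=3, p=577, q=63
  k=4: a=6, p=3636, q=397
  k=5: a=2, p=7849, q=857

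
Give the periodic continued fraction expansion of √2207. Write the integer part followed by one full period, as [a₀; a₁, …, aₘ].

[46; 1, 45, 1, 92]

a₀ = ⌊√2207⌋ = 46.
With m₀=0, d₀=1 and mₖ₊₁ = dₖaₖ − mₖ, dₖ₊₁ = (n − mₖ₊₁²)/dₖ, aₖ₊₁ = ⌊(a₀+mₖ₊₁)/dₖ₊₁⌋:
  k=1: m=46, d=91, a=1
  k=2: m=45, d=2, a=45
  k=3: m=45, d=91, a=1
  k=4: m=46, d=1, a=92
d=1 and a=2a₀=92 at k=4, so the next step gives (m, d) = (46, 91) again — its k=1 value — and the period has length 4.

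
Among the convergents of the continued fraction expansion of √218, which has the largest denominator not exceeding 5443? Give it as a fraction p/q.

29633/2007

√218 = [14; 1, 3, 3, 1, 28, …] (period length 5).
Convergents:
  p_0/q_0 = 14/1
  p_1/q_1 = 15/1
  p_2/q_2 = 59/4
  p_3/q_3 = 192/13
  p_4/q_4 = 251/17
  p_5/q_5 = 7220/489
  p_6/q_6 = 7471/506
  p_7/q_7 = 29633/2007
  p_8/q_8 = 96370/6527
q_7 = 2007 ≤ 5443 < 6527 = q_8, so the answer is 29633/2007.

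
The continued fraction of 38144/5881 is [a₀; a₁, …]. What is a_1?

38144 = 6·5881 + 2858   →  a_0 = 6
5881 = 2·2858 + 165   →  a_1 = 2

2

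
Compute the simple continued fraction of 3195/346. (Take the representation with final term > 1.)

[9; 4, 3, 1, 2, 7]

3195 = 9*346 + 81
346 = 4*81 + 22
81 = 3*22 + 15
22 = 1*15 + 7
15 = 2*7 + 1
7 = 7*1 + 0  (stop)
So 3195/346 = [9; 4, 3, 1, 2, 7].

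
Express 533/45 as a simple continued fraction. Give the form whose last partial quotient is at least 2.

[11; 1, 5, 2, 3]

533 = 11×45 + 38
45 = 1×38 + 7
38 = 5×7 + 3
7 = 2×3 + 1
3 = 3×1 + 0  (stop)
So 533/45 = [11; 1, 5, 2, 3].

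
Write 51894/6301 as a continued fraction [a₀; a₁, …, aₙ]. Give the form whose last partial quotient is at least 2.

51894 = 8*6301 + 1486
6301 = 4*1486 + 357
1486 = 4*357 + 58
357 = 6*58 + 9
58 = 6*9 + 4
9 = 2*4 + 1
4 = 4*1 + 0  (stop)
So 51894/6301 = [8; 4, 4, 6, 6, 2, 4].

[8; 4, 4, 6, 6, 2, 4]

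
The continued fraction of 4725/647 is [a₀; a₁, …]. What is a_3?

4725 = 7·647 + 196   →  a_0 = 7
647 = 3·196 + 59   →  a_1 = 3
196 = 3·59 + 19   →  a_2 = 3
59 = 3·19 + 2   →  a_3 = 3

3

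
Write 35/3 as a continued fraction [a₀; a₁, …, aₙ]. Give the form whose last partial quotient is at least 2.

35 = 11×3 + 2
3 = 1×2 + 1
2 = 2×1 + 0  (stop)
So 35/3 = [11; 1, 2].

[11; 1, 2]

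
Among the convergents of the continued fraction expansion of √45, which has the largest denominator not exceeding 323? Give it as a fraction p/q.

√45 = [6; 1, 2, 2, 2, 1, 12, …] (period length 6).
Convergents:
  p_0/q_0 = 6/1
  p_1/q_1 = 7/1
  p_2/q_2 = 20/3
  p_3/q_3 = 47/7
  p_4/q_4 = 114/17
  p_5/q_5 = 161/24
  p_6/q_6 = 2046/305
  p_7/q_7 = 2207/329
q_6 = 305 ≤ 323 < 329 = q_7, so the answer is 2046/305.

2046/305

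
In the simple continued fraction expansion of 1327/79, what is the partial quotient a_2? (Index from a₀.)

3

1327 = 16·79 + 63   →  a_0 = 16
79 = 1·63 + 16   →  a_1 = 1
63 = 3·16 + 15   →  a_2 = 3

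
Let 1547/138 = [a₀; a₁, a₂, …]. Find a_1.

4

1547 = 11·138 + 29   →  a_0 = 11
138 = 4·29 + 22   →  a_1 = 4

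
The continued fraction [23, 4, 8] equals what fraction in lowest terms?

767/33

Using pₖ = aₖpₖ₋₁ + pₖ₋₂ and qₖ = aₖqₖ₋₁ + qₖ₋₂:
  k=0: a=23, p=23, q=1
  k=1: a=4, p=93, q=4
  k=2: a=8, p=767, q=33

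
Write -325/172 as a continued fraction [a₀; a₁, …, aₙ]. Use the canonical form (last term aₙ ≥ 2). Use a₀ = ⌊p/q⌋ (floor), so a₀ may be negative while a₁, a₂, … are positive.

[-2; 9, 19]

-325 = -2·172 + 19
172 = 9·19 + 1
19 = 19·1 + 0  (stop)
So -325/172 = [-2; 9, 19].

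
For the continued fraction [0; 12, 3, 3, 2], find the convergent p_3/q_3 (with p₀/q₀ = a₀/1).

10/123

Using pₖ = aₖpₖ₋₁ + pₖ₋₂, qₖ = aₖqₖ₋₁ + qₖ₋₂ (with p₋₁=1, p₋₂=0, q₋₁=0, q₋₂=1):
  k=0: a=0, p=0, q=1
  k=1: a=12, p=1, q=12
  k=2: a=3, p=3, q=37
  k=3: a=3, p=10, q=123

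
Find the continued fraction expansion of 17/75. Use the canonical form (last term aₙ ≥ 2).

17 = 0*75 + 17
75 = 4*17 + 7
17 = 2*7 + 3
7 = 2*3 + 1
3 = 3*1 + 0  (stop)
So 17/75 = [0; 4, 2, 2, 3].

[0; 4, 2, 2, 3]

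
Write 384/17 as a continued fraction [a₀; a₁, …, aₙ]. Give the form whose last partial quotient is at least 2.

384 = 22×17 + 10
17 = 1×10 + 7
10 = 1×7 + 3
7 = 2×3 + 1
3 = 3×1 + 0  (stop)
So 384/17 = [22; 1, 1, 2, 3].

[22; 1, 1, 2, 3]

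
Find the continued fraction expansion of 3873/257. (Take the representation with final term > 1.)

[15; 14, 3, 1, 1, 2]

3873 = 15·257 + 18
257 = 14·18 + 5
18 = 3·5 + 3
5 = 1·3 + 2
3 = 1·2 + 1
2 = 2·1 + 0  (stop)
So 3873/257 = [15; 14, 3, 1, 1, 2].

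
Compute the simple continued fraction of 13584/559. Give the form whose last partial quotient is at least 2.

13584 = 24·559 + 168
559 = 3·168 + 55
168 = 3·55 + 3
55 = 18·3 + 1
3 = 3·1 + 0  (stop)
So 13584/559 = [24; 3, 3, 18, 3].

[24; 3, 3, 18, 3]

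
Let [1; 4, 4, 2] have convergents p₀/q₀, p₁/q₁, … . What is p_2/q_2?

Using pₖ = aₖpₖ₋₁ + pₖ₋₂, qₖ = aₖqₖ₋₁ + qₖ₋₂ (with p₋₁=1, p₋₂=0, q₋₁=0, q₋₂=1):
  k=0: a=1, p=1, q=1
  k=1: a=4, p=5, q=4
  k=2: a=4, p=21, q=17

21/17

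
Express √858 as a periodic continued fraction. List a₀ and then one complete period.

[29; 3, 2, 3, 58]

a₀ = ⌊√858⌋ = 29.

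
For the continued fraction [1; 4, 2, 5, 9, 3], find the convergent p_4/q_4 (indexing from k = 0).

551/450

Using pₖ = aₖpₖ₋₁ + pₖ₋₂, qₖ = aₖqₖ₋₁ + qₖ₋₂ (with p₋₁=1, p₋₂=0, q₋₁=0, q₋₂=1):
  k=0: a=1, p=1, q=1
  k=1: a=4, p=5, q=4
  k=2: a=2, p=11, q=9
  k=3: a=5, p=60, q=49
  k=4: a=9, p=551, q=450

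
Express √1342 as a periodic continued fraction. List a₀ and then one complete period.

[36; 1, 1, 1, 2, 1, 1, 1, 72]

a₀ = ⌊√1342⌋ = 36.
With m₀=0, d₀=1 and mₖ₊₁ = dₖaₖ − mₖ, dₖ₊₁ = (n − mₖ₊₁²)/dₖ, aₖ₊₁ = ⌊(a₀+mₖ₊₁)/dₖ₊₁⌋:
  k=1: m=36, d=46, a=1
  k=2: m=10, d=27, a=1
  k=3: m=17, d=39, a=1
  k=4: m=22, d=22, a=2
  k=5: m=22, d=39, a=1
  k=6: m=17, d=27, a=1
  k=7: m=10, d=46, a=1
  k=8: m=36, d=1, a=72
d=1 and a=2a₀=72 at k=8, so the next step gives (m, d) = (36, 46) again — its k=1 value — and the period has length 8.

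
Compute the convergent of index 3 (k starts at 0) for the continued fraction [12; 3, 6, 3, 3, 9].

739/60

Using pₖ = aₖpₖ₋₁ + pₖ₋₂, qₖ = aₖqₖ₋₁ + qₖ₋₂ (with p₋₁=1, p₋₂=0, q₋₁=0, q₋₂=1):
  k=0: a=12, p=12, q=1
  k=1: a=3, p=37, q=3
  k=2: a=6, p=234, q=19
  k=3: a=3, p=739, q=60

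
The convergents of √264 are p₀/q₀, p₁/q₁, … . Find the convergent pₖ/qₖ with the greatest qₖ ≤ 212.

2096/129

√264 = [16; 4, 32, …] (period length 2).
Convergents:
  p_0/q_0 = 16/1
  p_1/q_1 = 65/4
  p_2/q_2 = 2096/129
  p_3/q_3 = 8449/520
q_2 = 129 ≤ 212 < 520 = q_3, so the answer is 2096/129.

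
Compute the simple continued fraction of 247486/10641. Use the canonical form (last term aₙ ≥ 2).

247486 = 23*10641 + 2743
10641 = 3*2743 + 2412
2743 = 1*2412 + 331
2412 = 7*331 + 95
331 = 3*95 + 46
95 = 2*46 + 3
46 = 15*3 + 1
3 = 3*1 + 0  (stop)
So 247486/10641 = [23; 3, 1, 7, 3, 2, 15, 3].

[23; 3, 1, 7, 3, 2, 15, 3]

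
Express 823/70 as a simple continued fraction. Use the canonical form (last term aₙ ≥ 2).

[11; 1, 3, 8, 2]

823 = 11*70 + 53
70 = 1*53 + 17
53 = 3*17 + 2
17 = 8*2 + 1
2 = 2*1 + 0  (stop)
So 823/70 = [11; 1, 3, 8, 2].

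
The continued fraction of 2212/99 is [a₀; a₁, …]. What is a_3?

2212 = 22·99 + 34   →  a_0 = 22
99 = 2·34 + 31   →  a_1 = 2
34 = 1·31 + 3   →  a_2 = 1
31 = 10·3 + 1   →  a_3 = 10

10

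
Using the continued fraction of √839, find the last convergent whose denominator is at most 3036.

48691/1681

√839 = [28; 1, 27, 1, 56, …] (period length 4).
Convergents:
  p_0/q_0 = 28/1
  p_1/q_1 = 29/1
  p_2/q_2 = 811/28
  p_3/q_3 = 840/29
  p_4/q_4 = 47851/1652
  p_5/q_5 = 48691/1681
  p_6/q_6 = 1362508/47039
q_5 = 1681 ≤ 3036 < 47039 = q_6, so the answer is 48691/1681.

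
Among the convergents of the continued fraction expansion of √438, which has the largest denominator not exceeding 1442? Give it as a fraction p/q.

√438 = [20; 1, 12, 1, 40, …] (period length 4).
Convergents:
  p_0/q_0 = 20/1
  p_1/q_1 = 21/1
  p_2/q_2 = 272/13
  p_3/q_3 = 293/14
  p_4/q_4 = 11992/573
  p_5/q_5 = 12285/587
  p_6/q_6 = 159412/7617
q_5 = 587 ≤ 1442 < 7617 = q_6, so the answer is 12285/587.

12285/587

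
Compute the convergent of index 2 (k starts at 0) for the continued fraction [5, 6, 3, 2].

98/19

Using pₖ = aₖpₖ₋₁ + pₖ₋₂, qₖ = aₖqₖ₋₁ + qₖ₋₂ (with p₋₁=1, p₋₂=0, q₋₁=0, q₋₂=1):
  k=0: a=5, p=5, q=1
  k=1: a=6, p=31, q=6
  k=2: a=3, p=98, q=19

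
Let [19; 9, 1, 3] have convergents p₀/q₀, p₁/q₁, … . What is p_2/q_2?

Using pₖ = aₖpₖ₋₁ + pₖ₋₂, qₖ = aₖqₖ₋₁ + qₖ₋₂ (with p₋₁=1, p₋₂=0, q₋₁=0, q₋₂=1):
  k=0: a=19, p=19, q=1
  k=1: a=9, p=172, q=9
  k=2: a=1, p=191, q=10

191/10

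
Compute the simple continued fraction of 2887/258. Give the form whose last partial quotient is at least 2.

2887 = 11·258 + 49
258 = 5·49 + 13
49 = 3·13 + 10
13 = 1·10 + 3
10 = 3·3 + 1
3 = 3·1 + 0  (stop)
So 2887/258 = [11; 5, 3, 1, 3, 3].

[11; 5, 3, 1, 3, 3]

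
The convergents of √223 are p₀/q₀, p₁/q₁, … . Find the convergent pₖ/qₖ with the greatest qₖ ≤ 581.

√223 = [14; 1, 13, 1, 28, …] (period length 4).
Convergents:
  p_0/q_0 = 14/1
  p_1/q_1 = 15/1
  p_2/q_2 = 209/14
  p_3/q_3 = 224/15
  p_4/q_4 = 6481/434
  p_5/q_5 = 6705/449
  p_6/q_6 = 93646/6271
q_5 = 449 ≤ 581 < 6271 = q_6, so the answer is 6705/449.

6705/449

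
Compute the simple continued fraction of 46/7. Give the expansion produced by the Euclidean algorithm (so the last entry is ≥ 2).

[6; 1, 1, 3]

46 = 6·7 + 4
7 = 1·4 + 3
4 = 1·3 + 1
3 = 3·1 + 0  (stop)
So 46/7 = [6; 1, 1, 3].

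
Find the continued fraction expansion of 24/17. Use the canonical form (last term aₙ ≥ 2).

24 = 1·17 + 7
17 = 2·7 + 3
7 = 2·3 + 1
3 = 3·1 + 0  (stop)
So 24/17 = [1; 2, 2, 3].

[1; 2, 2, 3]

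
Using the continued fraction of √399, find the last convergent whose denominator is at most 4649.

31940/1599

√399 = [19; 1, 38, …] (period length 2).
Convergents:
  p_0/q_0 = 19/1
  p_1/q_1 = 20/1
  p_2/q_2 = 779/39
  p_3/q_3 = 799/40
  p_4/q_4 = 31141/1559
  p_5/q_5 = 31940/1599
  p_6/q_6 = 1244861/62321
q_5 = 1599 ≤ 4649 < 62321 = q_6, so the answer is 31940/1599.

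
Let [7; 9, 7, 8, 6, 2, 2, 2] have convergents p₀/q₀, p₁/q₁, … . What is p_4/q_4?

Using pₖ = aₖpₖ₋₁ + pₖ₋₂, qₖ = aₖqₖ₋₁ + qₖ₋₂ (with p₋₁=1, p₋₂=0, q₋₁=0, q₋₂=1):
  k=0: a=7, p=7, q=1
  k=1: a=9, p=64, q=9
  k=2: a=7, p=455, q=64
  k=3: a=8, p=3704, q=521
  k=4: a=6, p=22679, q=3190

22679/3190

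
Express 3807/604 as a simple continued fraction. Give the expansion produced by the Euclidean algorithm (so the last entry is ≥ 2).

[6; 3, 3, 3, 18]

3807 = 6×604 + 183
604 = 3×183 + 55
183 = 3×55 + 18
55 = 3×18 + 1
18 = 18×1 + 0  (stop)
So 3807/604 = [6; 3, 3, 3, 18].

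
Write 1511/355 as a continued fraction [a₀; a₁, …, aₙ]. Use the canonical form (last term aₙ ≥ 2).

1511 = 4·355 + 91
355 = 3·91 + 82
91 = 1·82 + 9
82 = 9·9 + 1
9 = 9·1 + 0  (stop)
So 1511/355 = [4; 3, 1, 9, 9].

[4; 3, 1, 9, 9]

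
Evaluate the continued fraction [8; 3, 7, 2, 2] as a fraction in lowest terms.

965/116

Fold from the inside: start with 2/1.
  2 + 1/2 = 5/2
  7 + 2/5 = 37/5
  3 + 5/37 = 116/37
  8 + 37/116 = 965/116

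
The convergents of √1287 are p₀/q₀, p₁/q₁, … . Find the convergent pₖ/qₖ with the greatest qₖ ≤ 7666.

√1287 = [35; 1, 6, 1, 70, …] (period length 4).
Convergents:
  p_0/q_0 = 35/1
  p_1/q_1 = 36/1
  p_2/q_2 = 251/7
  p_3/q_3 = 287/8
  p_4/q_4 = 20341/567
  p_5/q_5 = 20628/575
  p_6/q_6 = 144109/4017
  p_7/q_7 = 164737/4592
  p_8/q_8 = 11675699/325457
q_7 = 4592 ≤ 7666 < 325457 = q_8, so the answer is 164737/4592.

164737/4592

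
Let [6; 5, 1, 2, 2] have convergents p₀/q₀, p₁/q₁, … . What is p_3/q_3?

105/17

Using pₖ = aₖpₖ₋₁ + pₖ₋₂, qₖ = aₖqₖ₋₁ + qₖ₋₂ (with p₋₁=1, p₋₂=0, q₋₁=0, q₋₂=1):
  k=0: a=6, p=6, q=1
  k=1: a=5, p=31, q=5
  k=2: a=1, p=37, q=6
  k=3: a=2, p=105, q=17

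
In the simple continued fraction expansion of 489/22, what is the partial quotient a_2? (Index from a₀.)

489 = 22·22 + 5   →  a_0 = 22
22 = 4·5 + 2   →  a_1 = 4
5 = 2·2 + 1   →  a_2 = 2

2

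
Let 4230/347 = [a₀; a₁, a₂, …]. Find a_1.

5

4230 = 12·347 + 66   →  a_0 = 12
347 = 5·66 + 17   →  a_1 = 5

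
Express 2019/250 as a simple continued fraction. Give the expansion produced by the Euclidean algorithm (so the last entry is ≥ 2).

2019 = 8·250 + 19
250 = 13·19 + 3
19 = 6·3 + 1
3 = 3·1 + 0  (stop)
So 2019/250 = [8; 13, 6, 3].

[8; 13, 6, 3]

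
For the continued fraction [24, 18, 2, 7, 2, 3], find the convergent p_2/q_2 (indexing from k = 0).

890/37

Using pₖ = aₖpₖ₋₁ + pₖ₋₂, qₖ = aₖqₖ₋₁ + qₖ₋₂ (with p₋₁=1, p₋₂=0, q₋₁=0, q₋₂=1):
  k=0: a=24, p=24, q=1
  k=1: a=18, p=433, q=18
  k=2: a=2, p=890, q=37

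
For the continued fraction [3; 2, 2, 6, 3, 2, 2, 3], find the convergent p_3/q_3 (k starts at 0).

Using pₖ = aₖpₖ₋₁ + pₖ₋₂, qₖ = aₖqₖ₋₁ + qₖ₋₂ (with p₋₁=1, p₋₂=0, q₋₁=0, q₋₂=1):
  k=0: a=3, p=3, q=1
  k=1: a=2, p=7, q=2
  k=2: a=2, p=17, q=5
  k=3: a=6, p=109, q=32

109/32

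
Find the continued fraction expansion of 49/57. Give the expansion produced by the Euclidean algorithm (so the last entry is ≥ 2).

49 = 0×57 + 49
57 = 1×49 + 8
49 = 6×8 + 1
8 = 8×1 + 0  (stop)
So 49/57 = [0; 1, 6, 8].

[0; 1, 6, 8]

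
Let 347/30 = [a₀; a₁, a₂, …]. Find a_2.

1

347 = 11·30 + 17   →  a_0 = 11
30 = 1·17 + 13   →  a_1 = 1
17 = 1·13 + 4   →  a_2 = 1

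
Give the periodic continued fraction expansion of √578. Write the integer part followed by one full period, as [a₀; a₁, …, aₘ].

[24; 24, 48]

a₀ = ⌊√578⌋ = 24.
With m₀=0, d₀=1 and mₖ₊₁ = dₖaₖ − mₖ, dₖ₊₁ = (n − mₖ₊₁²)/dₖ, aₖ₊₁ = ⌊(a₀+mₖ₊₁)/dₖ₊₁⌋:
  k=1: m=24, d=2, a=24
  k=2: m=24, d=1, a=48
d=1 and a=2a₀=48 at k=2, so the next step gives (m, d) = (24, 2) again — its k=1 value — and the period has length 2.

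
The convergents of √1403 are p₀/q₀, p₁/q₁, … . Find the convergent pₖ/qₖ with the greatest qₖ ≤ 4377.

√1403 = [37; 2, 5, 3, 1, 3, 5, 2, 74, …] (period length 8).
Convergents:
  p_0/q_0 = 37/1
  p_1/q_1 = 75/2
  p_2/q_2 = 412/11
  p_3/q_3 = 1311/35
  p_4/q_4 = 1723/46
  p_5/q_5 = 6480/173
  p_6/q_6 = 34123/911
  p_7/q_7 = 74726/1995
  p_8/q_8 = 5563847/148541
q_7 = 1995 ≤ 4377 < 148541 = q_8, so the answer is 74726/1995.

74726/1995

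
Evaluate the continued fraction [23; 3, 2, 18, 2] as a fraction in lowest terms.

Using pₖ = aₖpₖ₋₁ + pₖ₋₂ and qₖ = aₖqₖ₋₁ + qₖ₋₂:
  k=0: a=23, p=23, q=1
  k=1: a=3, p=70, q=3
  k=2: a=2, p=163, q=7
  k=3: a=18, p=3004, q=129
  k=4: a=2, p=6171, q=265

6171/265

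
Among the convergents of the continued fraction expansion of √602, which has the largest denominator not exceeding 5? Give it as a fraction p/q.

√602 = [24; 1, 1, 6, 1, 1, 48, …] (period length 6).
Convergents:
  p_0/q_0 = 24/1
  p_1/q_1 = 25/1
  p_2/q_2 = 49/2
  p_3/q_3 = 319/13
q_2 = 2 ≤ 5 < 13 = q_3, so the answer is 49/2.

49/2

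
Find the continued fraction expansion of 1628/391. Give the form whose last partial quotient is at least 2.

[4; 6, 9, 7]

1628 = 4*391 + 64
391 = 6*64 + 7
64 = 9*7 + 1
7 = 7*1 + 0  (stop)
So 1628/391 = [4; 6, 9, 7].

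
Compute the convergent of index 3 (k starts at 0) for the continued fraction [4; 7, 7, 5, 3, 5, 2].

Using pₖ = aₖpₖ₋₁ + pₖ₋₂, qₖ = aₖqₖ₋₁ + qₖ₋₂ (with p₋₁=1, p₋₂=0, q₋₁=0, q₋₂=1):
  k=0: a=4, p=4, q=1
  k=1: a=7, p=29, q=7
  k=2: a=7, p=207, q=50
  k=3: a=5, p=1064, q=257

1064/257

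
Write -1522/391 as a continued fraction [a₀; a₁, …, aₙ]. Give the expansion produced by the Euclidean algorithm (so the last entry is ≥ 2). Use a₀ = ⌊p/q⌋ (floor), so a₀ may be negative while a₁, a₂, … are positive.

[-4; 9, 3, 4, 3]

-1522 = -4·391 + 42
391 = 9·42 + 13
42 = 3·13 + 3
13 = 4·3 + 1
3 = 3·1 + 0  (stop)
So -1522/391 = [-4; 9, 3, 4, 3].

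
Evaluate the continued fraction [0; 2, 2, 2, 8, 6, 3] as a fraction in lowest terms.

813/1955

Fold from the inside: start with 3/1.
  6 + 1/3 = 19/3
  8 + 3/19 = 155/19
  2 + 19/155 = 329/155
  2 + 155/329 = 813/329
  2 + 329/813 = 1955/813
  0 + 813/1955 = 813/1955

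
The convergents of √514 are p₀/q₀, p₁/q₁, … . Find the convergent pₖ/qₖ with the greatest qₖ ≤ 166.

√514 = [22; 1, 2, 22, 2, 1, 44, …] (period length 6).
Convergents:
  p_0/q_0 = 22/1
  p_1/q_1 = 23/1
  p_2/q_2 = 68/3
  p_3/q_3 = 1519/67
  p_4/q_4 = 3106/137
  p_5/q_5 = 4625/204
q_4 = 137 ≤ 166 < 204 = q_5, so the answer is 3106/137.

3106/137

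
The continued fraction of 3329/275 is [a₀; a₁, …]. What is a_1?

3329 = 12·275 + 29   →  a_0 = 12
275 = 9·29 + 14   →  a_1 = 9

9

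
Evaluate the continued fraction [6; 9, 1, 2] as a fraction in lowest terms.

Using pₖ = aₖpₖ₋₁ + pₖ₋₂ and qₖ = aₖqₖ₋₁ + qₖ₋₂:
  k=0: a=6, p=6, q=1
  k=1: a=9, p=55, q=9
  k=2: a=1, p=61, q=10
  k=3: a=2, p=177, q=29

177/29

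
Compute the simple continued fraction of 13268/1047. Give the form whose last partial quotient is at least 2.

[12; 1, 2, 19, 18]

13268 = 12×1047 + 704
1047 = 1×704 + 343
704 = 2×343 + 18
343 = 19×18 + 1
18 = 18×1 + 0  (stop)
So 13268/1047 = [12; 1, 2, 19, 18].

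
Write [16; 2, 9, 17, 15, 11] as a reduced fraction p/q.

Fold from the inside: start with 11/1.
  15 + 1/11 = 166/11
  17 + 11/166 = 2833/166
  9 + 166/2833 = 25663/2833
  2 + 2833/25663 = 54159/25663
  16 + 25663/54159 = 892207/54159

892207/54159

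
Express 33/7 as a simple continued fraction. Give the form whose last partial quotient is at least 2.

33 = 4*7 + 5
7 = 1*5 + 2
5 = 2*2 + 1
2 = 2*1 + 0  (stop)
So 33/7 = [4; 1, 2, 2].

[4; 1, 2, 2]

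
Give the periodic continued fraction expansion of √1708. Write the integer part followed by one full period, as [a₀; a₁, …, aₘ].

[41; 3, 20, 3, 82]

a₀ = ⌊√1708⌋ = 41.
With m₀=0, d₀=1 and mₖ₊₁ = dₖaₖ − mₖ, dₖ₊₁ = (n − mₖ₊₁²)/dₖ, aₖ₊₁ = ⌊(a₀+mₖ₊₁)/dₖ₊₁⌋:
  k=1: m=41, d=27, a=3
  k=2: m=40, d=4, a=20
  k=3: m=40, d=27, a=3
  k=4: m=41, d=1, a=82
d=1 and a=2a₀=82 at k=4, so the next step gives (m, d) = (41, 27) again — its k=1 value — and the period has length 4.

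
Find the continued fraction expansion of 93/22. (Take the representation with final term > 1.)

[4; 4, 2, 2]

93 = 4·22 + 5
22 = 4·5 + 2
5 = 2·2 + 1
2 = 2·1 + 0  (stop)
So 93/22 = [4; 4, 2, 2].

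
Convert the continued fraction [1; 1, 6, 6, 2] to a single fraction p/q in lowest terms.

Fold from the inside: start with 2/1.
  6 + 1/2 = 13/2
  6 + 2/13 = 80/13
  1 + 13/80 = 93/80
  1 + 80/93 = 173/93

173/93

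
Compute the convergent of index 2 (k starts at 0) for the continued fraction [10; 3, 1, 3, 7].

41/4

Using pₖ = aₖpₖ₋₁ + pₖ₋₂, qₖ = aₖqₖ₋₁ + qₖ₋₂ (with p₋₁=1, p₋₂=0, q₋₁=0, q₋₂=1):
  k=0: a=10, p=10, q=1
  k=1: a=3, p=31, q=3
  k=2: a=1, p=41, q=4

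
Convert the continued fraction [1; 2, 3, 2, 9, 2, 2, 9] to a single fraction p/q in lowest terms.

10636/7401

Fold from the inside: start with 9/1.
  2 + 1/9 = 19/9
  2 + 9/19 = 47/19
  9 + 19/47 = 442/47
  2 + 47/442 = 931/442
  3 + 442/931 = 3235/931
  2 + 931/3235 = 7401/3235
  1 + 3235/7401 = 10636/7401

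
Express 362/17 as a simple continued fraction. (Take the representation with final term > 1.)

362 = 21*17 + 5
17 = 3*5 + 2
5 = 2*2 + 1
2 = 2*1 + 0  (stop)
So 362/17 = [21; 3, 2, 2].

[21; 3, 2, 2]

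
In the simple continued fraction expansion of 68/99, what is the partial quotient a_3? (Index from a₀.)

5

68 = 0·99 + 68   →  a_0 = 0
99 = 1·68 + 31   →  a_1 = 1
68 = 2·31 + 6   →  a_2 = 2
31 = 5·6 + 1   →  a_3 = 5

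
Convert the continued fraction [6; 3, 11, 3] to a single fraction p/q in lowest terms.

664/105

Fold from the inside: start with 3/1.
  11 + 1/3 = 34/3
  3 + 3/34 = 105/34
  6 + 34/105 = 664/105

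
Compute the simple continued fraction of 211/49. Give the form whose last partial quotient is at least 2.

211 = 4·49 + 15
49 = 3·15 + 4
15 = 3·4 + 3
4 = 1·3 + 1
3 = 3·1 + 0  (stop)
So 211/49 = [4; 3, 3, 1, 3].

[4; 3, 3, 1, 3]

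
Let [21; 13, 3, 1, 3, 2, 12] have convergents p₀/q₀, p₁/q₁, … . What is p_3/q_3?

1117/53

Using pₖ = aₖpₖ₋₁ + pₖ₋₂, qₖ = aₖqₖ₋₁ + qₖ₋₂ (with p₋₁=1, p₋₂=0, q₋₁=0, q₋₂=1):
  k=0: a=21, p=21, q=1
  k=1: a=13, p=274, q=13
  k=2: a=3, p=843, q=40
  k=3: a=1, p=1117, q=53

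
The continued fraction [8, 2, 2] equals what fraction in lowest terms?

Fold from the inside: start with 2/1.
  2 + 1/2 = 5/2
  8 + 2/5 = 42/5

42/5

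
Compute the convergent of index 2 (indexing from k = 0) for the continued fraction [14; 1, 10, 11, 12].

Using pₖ = aₖpₖ₋₁ + pₖ₋₂, qₖ = aₖqₖ₋₁ + qₖ₋₂ (with p₋₁=1, p₋₂=0, q₋₁=0, q₋₂=1):
  k=0: a=14, p=14, q=1
  k=1: a=1, p=15, q=1
  k=2: a=10, p=164, q=11

164/11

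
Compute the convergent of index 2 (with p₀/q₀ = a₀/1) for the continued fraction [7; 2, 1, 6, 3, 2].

Using pₖ = aₖpₖ₋₁ + pₖ₋₂, qₖ = aₖqₖ₋₁ + qₖ₋₂ (with p₋₁=1, p₋₂=0, q₋₁=0, q₋₂=1):
  k=0: a=7, p=7, q=1
  k=1: a=2, p=15, q=2
  k=2: a=1, p=22, q=3

22/3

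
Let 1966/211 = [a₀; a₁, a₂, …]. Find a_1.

3

1966 = 9·211 + 67   →  a_0 = 9
211 = 3·67 + 10   →  a_1 = 3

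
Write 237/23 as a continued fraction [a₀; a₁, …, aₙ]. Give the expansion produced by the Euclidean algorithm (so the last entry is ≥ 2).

237 = 10*23 + 7
23 = 3*7 + 2
7 = 3*2 + 1
2 = 2*1 + 0  (stop)
So 237/23 = [10; 3, 3, 2].

[10; 3, 3, 2]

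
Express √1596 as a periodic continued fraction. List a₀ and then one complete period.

a₀ = ⌊√1596⌋ = 39.
With m₀=0, d₀=1 and mₖ₊₁ = dₖaₖ − mₖ, dₖ₊₁ = (n − mₖ₊₁²)/dₖ, aₖ₊₁ = ⌊(a₀+mₖ₊₁)/dₖ₊₁⌋:
  k=1: m=39, d=75, a=1
  k=2: m=36, d=4, a=18
  k=3: m=36, d=75, a=1
  k=4: m=39, d=1, a=78
d=1 and a=2a₀=78 at k=4, so the next step gives (m, d) = (39, 75) again — its k=1 value — and the period has length 4.

[39; 1, 18, 1, 78]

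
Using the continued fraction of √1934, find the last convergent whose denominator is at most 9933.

√1934 = [43; 1, 42, 1, 86, …] (period length 4).
Convergents:
  p_0/q_0 = 43/1
  p_1/q_1 = 44/1
  p_2/q_2 = 1891/43
  p_3/q_3 = 1935/44
  p_4/q_4 = 168301/3827
  p_5/q_5 = 170236/3871
  p_6/q_6 = 7318213/166409
q_5 = 3871 ≤ 9933 < 166409 = q_6, so the answer is 170236/3871.

170236/3871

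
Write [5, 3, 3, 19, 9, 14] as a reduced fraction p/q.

130663/24651

Fold from the inside: start with 14/1.
  9 + 1/14 = 127/14
  19 + 14/127 = 2427/127
  3 + 127/2427 = 7408/2427
  3 + 2427/7408 = 24651/7408
  5 + 7408/24651 = 130663/24651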